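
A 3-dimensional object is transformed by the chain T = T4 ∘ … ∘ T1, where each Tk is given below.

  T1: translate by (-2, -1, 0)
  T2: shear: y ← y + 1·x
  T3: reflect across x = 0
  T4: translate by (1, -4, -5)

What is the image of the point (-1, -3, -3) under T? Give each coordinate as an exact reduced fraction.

T1 translate by (-2, -1, 0): (-1, -3, -3) → (-3, -4, -3)
T2 shear: y ← y + 1·x: (-3, -4, -3) → (-3, -7, -3)
T3 reflect across x = 0: (-3, -7, -3) → (3, -7, -3)
T4 translate by (1, -4, -5): (3, -7, -3) → (4, -11, -8)

T(p) = (4, -11, -8)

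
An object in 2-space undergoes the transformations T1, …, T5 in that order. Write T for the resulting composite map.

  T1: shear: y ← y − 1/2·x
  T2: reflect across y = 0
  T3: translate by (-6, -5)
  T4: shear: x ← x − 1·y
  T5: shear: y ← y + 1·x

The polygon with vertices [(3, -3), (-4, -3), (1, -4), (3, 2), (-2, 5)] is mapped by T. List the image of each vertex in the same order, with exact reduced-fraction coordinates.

T1 shear: y ← y − 1/2·x: (3, -3) → (3, -9/2); (-4, -3) → (-4, -1); (1, -4) → (1, -9/2); (3, 2) → (3, 1/2); (-2, 5) → (-2, 6)
T2 reflect across y = 0: (3, -9/2) → (3, 9/2); (-4, -1) → (-4, 1); (1, -9/2) → (1, 9/2); (3, 1/2) → (3, -1/2); (-2, 6) → (-2, -6)
T3 translate by (-6, -5): (3, 9/2) → (-3, -1/2); (-4, 1) → (-10, -4); (1, 9/2) → (-5, -1/2); (3, -1/2) → (-3, -11/2); (-2, -6) → (-8, -11)
T4 shear: x ← x − 1·y: (-3, -1/2) → (-5/2, -1/2); (-10, -4) → (-6, -4); (-5, -1/2) → (-9/2, -1/2); (-3, -11/2) → (5/2, -11/2); (-8, -11) → (3, -11)
T5 shear: y ← y + 1·x: (-5/2, -1/2) → (-5/2, -3); (-6, -4) → (-6, -10); (-9/2, -1/2) → (-9/2, -5); (5/2, -11/2) → (5/2, -3); (3, -11) → (3, -8)

image vertices: (-5/2, -3), (-6, -10), (-9/2, -5), (5/2, -3), (3, -8)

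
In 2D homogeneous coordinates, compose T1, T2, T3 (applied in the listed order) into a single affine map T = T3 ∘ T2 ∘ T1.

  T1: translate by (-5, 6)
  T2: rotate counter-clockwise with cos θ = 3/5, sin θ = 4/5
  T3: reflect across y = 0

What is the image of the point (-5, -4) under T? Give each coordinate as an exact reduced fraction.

T1 translate by (-5, 6): (-5, -4) → (-10, 2)
T2 rotate counter-clockwise with cos θ = 3/5, sin θ = 4/5: (-10, 2) → (-38/5, -34/5)
T3 reflect across y = 0: (-38/5, -34/5) → (-38/5, 34/5)

T(p) = (-38/5, 34/5)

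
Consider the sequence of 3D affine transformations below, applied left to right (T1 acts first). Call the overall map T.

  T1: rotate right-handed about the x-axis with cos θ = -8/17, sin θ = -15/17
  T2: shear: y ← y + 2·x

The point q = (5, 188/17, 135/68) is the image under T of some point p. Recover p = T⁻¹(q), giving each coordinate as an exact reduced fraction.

p = (5, -9/4, 0)

T1 = [1 0 0 0; 0 -8/17 15/17 0; 0 -15/17 -8/17 0; 0 0 0 1]
T2·T1 = [1 0 0 0; 2 -8/17 15/17 0; 0 -15/17 -8/17 0; 0 0 0 1]
det M = 1; M⁻¹ = [1 0 0 0; 16/17 -8/17 -15/17 0; -30/17 15/17 -8/17 0; 0 0 0 1]
M⁻¹ · (5, 188/17, 135/68)ᵀ = (5, -9/4, 0)ᵀ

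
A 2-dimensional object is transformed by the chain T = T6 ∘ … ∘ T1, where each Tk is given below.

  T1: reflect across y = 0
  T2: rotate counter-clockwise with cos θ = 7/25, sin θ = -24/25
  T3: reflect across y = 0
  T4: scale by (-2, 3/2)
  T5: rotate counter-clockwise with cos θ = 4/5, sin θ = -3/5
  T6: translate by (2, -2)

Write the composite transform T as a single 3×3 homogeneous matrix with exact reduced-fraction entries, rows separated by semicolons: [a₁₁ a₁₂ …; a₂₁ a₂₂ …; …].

T = [52/125 447/250 2; 186/125 -102/125 -2; 0 0 1]

T1 = [1 0 0; 0 -1 0; 0 0 1]
T2·T1 = [7/25 -24/25 0; -24/25 -7/25 0; 0 0 1]
T3·…·T1 = [7/25 -24/25 0; 24/25 7/25 0; 0 0 1]
T4·…·T1 = [-14/25 48/25 0; 36/25 21/50 0; 0 0 1]
T5·…·T1 = [52/125 447/250 0; 186/125 -102/125 0; 0 0 1]
T6·…·T1 = [52/125 447/250 2; 186/125 -102/125 -2; 0 0 1]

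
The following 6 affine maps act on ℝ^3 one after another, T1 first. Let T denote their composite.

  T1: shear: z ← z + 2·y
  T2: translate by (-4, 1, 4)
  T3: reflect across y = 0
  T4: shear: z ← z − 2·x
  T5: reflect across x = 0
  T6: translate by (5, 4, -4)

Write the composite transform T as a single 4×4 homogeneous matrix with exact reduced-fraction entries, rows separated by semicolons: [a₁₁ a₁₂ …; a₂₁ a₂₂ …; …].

T1 = [1 0 0 0; 0 1 0 0; 0 2 1 0; 0 0 0 1]
T2·T1 = [1 0 0 -4; 0 1 0 1; 0 2 1 4; 0 0 0 1]
T3·…·T1 = [1 0 0 -4; 0 -1 0 -1; 0 2 1 4; 0 0 0 1]
T4·…·T1 = [1 0 0 -4; 0 -1 0 -1; -2 2 1 12; 0 0 0 1]
T5·…·T1 = [-1 0 0 4; 0 -1 0 -1; -2 2 1 12; 0 0 0 1]
T6·…·T1 = [-1 0 0 9; 0 -1 0 3; -2 2 1 8; 0 0 0 1]

T = [-1 0 0 9; 0 -1 0 3; -2 2 1 8; 0 0 0 1]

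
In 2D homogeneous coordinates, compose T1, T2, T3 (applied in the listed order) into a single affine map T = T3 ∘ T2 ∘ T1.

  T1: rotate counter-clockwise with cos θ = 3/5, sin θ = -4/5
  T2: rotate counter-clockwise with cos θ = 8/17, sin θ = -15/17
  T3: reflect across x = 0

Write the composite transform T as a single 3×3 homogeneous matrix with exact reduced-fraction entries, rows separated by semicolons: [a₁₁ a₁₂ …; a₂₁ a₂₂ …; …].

T = [36/85 -77/85 0; -77/85 -36/85 0; 0 0 1]

T1 = [3/5 4/5 0; -4/5 3/5 0; 0 0 1]
T2·T1 = [-36/85 77/85 0; -77/85 -36/85 0; 0 0 1]
T3·…·T1 = [36/85 -77/85 0; -77/85 -36/85 0; 0 0 1]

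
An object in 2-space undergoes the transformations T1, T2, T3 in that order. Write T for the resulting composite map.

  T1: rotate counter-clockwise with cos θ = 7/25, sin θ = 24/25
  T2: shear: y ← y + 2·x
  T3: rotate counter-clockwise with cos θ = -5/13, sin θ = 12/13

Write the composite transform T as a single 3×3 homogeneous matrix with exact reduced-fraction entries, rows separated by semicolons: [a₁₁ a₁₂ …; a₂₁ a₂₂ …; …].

T1 = [7/25 -24/25 0; 24/25 7/25 0; 0 0 1]
T2·T1 = [7/25 -24/25 0; 38/25 -41/25 0; 0 0 1]
T3·…·T1 = [-491/325 612/325 0; -106/325 -83/325 0; 0 0 1]

T = [-491/325 612/325 0; -106/325 -83/325 0; 0 0 1]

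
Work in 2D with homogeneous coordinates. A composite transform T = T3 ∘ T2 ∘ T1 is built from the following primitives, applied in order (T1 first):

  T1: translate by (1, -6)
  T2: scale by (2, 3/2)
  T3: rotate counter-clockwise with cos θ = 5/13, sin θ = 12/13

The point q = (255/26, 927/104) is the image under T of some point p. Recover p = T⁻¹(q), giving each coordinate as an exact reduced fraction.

p = (5, 9/4)

T1 = [1 0 1; 0 1 -6; 0 0 1]
T2·T1 = [2 0 2; 0 3/2 -9; 0 0 1]
T3·…·T1 = [10/13 -18/13 118/13; 24/13 15/26 -21/13; 0 0 1]
det M = 3; M⁻¹ = [5/26 6/13 -1; -8/13 10/39 6; 0 0 1]
M⁻¹ · (255/26, 927/104)ᵀ = (5, 9/4)ᵀ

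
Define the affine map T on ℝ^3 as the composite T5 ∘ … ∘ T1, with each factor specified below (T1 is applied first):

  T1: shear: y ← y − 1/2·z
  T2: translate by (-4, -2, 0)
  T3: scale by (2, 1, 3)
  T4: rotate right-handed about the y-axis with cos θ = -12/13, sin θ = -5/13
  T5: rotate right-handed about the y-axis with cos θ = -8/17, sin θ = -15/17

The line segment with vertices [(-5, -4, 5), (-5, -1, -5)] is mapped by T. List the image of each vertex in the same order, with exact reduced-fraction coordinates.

T1 shear: y ← y − 1/2·z: (-5, -4, 5) → (-5, -13/2, 5); (-5, -1, -5) → (-5, 3/2, -5)
T2 translate by (-4, -2, 0): (-5, -13/2, 5) → (-9, -17/2, 5); (-5, 3/2, -5) → (-9, -1/2, -5)
T3 scale by (2, 1, 3): (-9, -17/2, 5) → (-18, -17/2, 15); (-9, -1/2, -5) → (-18, -1/2, -15)
T4 rotate right-handed about the y-axis with cos θ = -12/13, sin θ = -5/13: (-18, -17/2, 15) → (141/13, -17/2, -270/13); (-18, -1/2, -15) → (291/13, -1/2, 90/13)
T5 rotate right-handed about the y-axis with cos θ = -8/17, sin θ = -15/17: (141/13, -17/2, -270/13) → (2922/221, -17/2, 4275/221); (291/13, -1/2, 90/13) → (-3678/221, -1/2, 3645/221)

image vertices: (2922/221, -17/2, 4275/221), (-3678/221, -1/2, 3645/221)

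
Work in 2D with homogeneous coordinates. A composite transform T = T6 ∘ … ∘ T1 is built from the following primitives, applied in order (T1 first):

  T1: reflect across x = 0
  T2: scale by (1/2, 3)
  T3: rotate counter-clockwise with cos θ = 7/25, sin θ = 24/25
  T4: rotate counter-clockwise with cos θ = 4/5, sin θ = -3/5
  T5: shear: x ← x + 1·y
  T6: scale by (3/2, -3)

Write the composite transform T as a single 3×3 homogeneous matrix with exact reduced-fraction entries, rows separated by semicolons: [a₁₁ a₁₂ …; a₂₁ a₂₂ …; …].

T1 = [-1 0 0; 0 1 0; 0 0 1]
T2·T1 = [-1/2 0 0; 0 3 0; 0 0 1]
T3·…·T1 = [-7/50 -72/25 0; -12/25 21/25 0; 0 0 1]
T4·…·T1 = [-2/5 -9/5 0; -3/10 12/5 0; 0 0 1]
T5·…·T1 = [-7/10 3/5 0; -3/10 12/5 0; 0 0 1]
T6·…·T1 = [-21/20 9/10 0; 9/10 -36/5 0; 0 0 1]

T = [-21/20 9/10 0; 9/10 -36/5 0; 0 0 1]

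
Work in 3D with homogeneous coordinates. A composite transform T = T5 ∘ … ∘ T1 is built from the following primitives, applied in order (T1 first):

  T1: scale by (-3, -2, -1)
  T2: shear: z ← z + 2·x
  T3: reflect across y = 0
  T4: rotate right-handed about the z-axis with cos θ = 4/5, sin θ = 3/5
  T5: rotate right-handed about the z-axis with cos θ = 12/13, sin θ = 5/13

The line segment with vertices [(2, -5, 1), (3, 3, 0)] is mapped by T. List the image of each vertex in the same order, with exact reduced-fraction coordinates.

image vertices: (362/65, -666/65, -13), (-633/65, -306/65, -18)

T1 scale by (-3, -2, -1): (2, -5, 1) → (-6, 10, -1); (3, 3, 0) → (-9, -6, 0)
T2 shear: z ← z + 2·x: (-6, 10, -1) → (-6, 10, -13); (-9, -6, 0) → (-9, -6, -18)
T3 reflect across y = 0: (-6, 10, -13) → (-6, -10, -13); (-9, -6, -18) → (-9, 6, -18)
T4 rotate right-handed about the z-axis with cos θ = 4/5, sin θ = 3/5: (-6, -10, -13) → (6/5, -58/5, -13); (-9, 6, -18) → (-54/5, -3/5, -18)
T5 rotate right-handed about the z-axis with cos θ = 12/13, sin θ = 5/13: (6/5, -58/5, -13) → (362/65, -666/65, -13); (-54/5, -3/5, -18) → (-633/65, -306/65, -18)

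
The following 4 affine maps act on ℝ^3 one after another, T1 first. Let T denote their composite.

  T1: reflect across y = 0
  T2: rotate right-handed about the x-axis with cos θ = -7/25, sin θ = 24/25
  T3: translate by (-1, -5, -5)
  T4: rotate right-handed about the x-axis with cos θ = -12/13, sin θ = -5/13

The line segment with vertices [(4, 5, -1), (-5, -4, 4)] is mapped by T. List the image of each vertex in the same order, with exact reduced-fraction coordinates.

T1 reflect across y = 0: (4, 5, -1) → (4, -5, -1); (-5, -4, 4) → (-5, 4, 4)
T2 rotate right-handed about the x-axis with cos θ = -7/25, sin θ = 24/25: (4, -5, -1) → (4, 59/25, -113/25); (-5, 4, 4) → (-5, -124/25, 68/25)
T3 translate by (-1, -5, -5): (4, 59/25, -113/25) → (3, -66/25, -238/25); (-5, -124/25, 68/25) → (-6, -249/25, -57/25)
T4 rotate right-handed about the x-axis with cos θ = -12/13, sin θ = -5/13: (3, -66/25, -238/25) → (3, -398/325, 3186/325); (-6, -249/25, -57/25) → (-6, 2703/325, 1929/325)

image vertices: (3, -398/325, 3186/325), (-6, 2703/325, 1929/325)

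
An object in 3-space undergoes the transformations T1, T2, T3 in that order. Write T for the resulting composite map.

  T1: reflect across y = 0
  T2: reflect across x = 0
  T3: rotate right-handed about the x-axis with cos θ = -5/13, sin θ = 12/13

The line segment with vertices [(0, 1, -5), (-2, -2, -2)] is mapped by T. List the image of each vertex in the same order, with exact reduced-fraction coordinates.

T1 reflect across y = 0: (0, 1, -5) → (0, -1, -5); (-2, -2, -2) → (-2, 2, -2)
T2 reflect across x = 0: (0, -1, -5) → (0, -1, -5); (-2, 2, -2) → (2, 2, -2)
T3 rotate right-handed about the x-axis with cos θ = -5/13, sin θ = 12/13: (0, -1, -5) → (0, 5, 1); (2, 2, -2) → (2, 14/13, 34/13)

image vertices: (0, 5, 1), (2, 14/13, 34/13)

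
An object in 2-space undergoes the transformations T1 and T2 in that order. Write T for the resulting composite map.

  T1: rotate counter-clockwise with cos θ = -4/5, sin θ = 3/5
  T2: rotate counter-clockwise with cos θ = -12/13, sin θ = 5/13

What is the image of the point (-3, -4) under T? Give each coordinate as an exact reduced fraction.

T1 rotate counter-clockwise with cos θ = -4/5, sin θ = 3/5: (-3, -4) → (24/5, 7/5)
T2 rotate counter-clockwise with cos θ = -12/13, sin θ = 5/13: (24/5, 7/5) → (-323/65, 36/65)

T(p) = (-323/65, 36/65)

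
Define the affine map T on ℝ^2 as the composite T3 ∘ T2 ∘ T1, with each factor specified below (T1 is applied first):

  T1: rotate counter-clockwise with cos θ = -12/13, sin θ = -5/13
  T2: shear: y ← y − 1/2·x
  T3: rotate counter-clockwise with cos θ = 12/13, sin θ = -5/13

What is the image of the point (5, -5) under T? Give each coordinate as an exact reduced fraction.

T(p) = (-1265/338, 1355/169)

T1 rotate counter-clockwise with cos θ = -12/13, sin θ = -5/13: (5, -5) → (-85/13, 35/13)
T2 shear: y ← y − 1/2·x: (-85/13, 35/13) → (-85/13, 155/26)
T3 rotate counter-clockwise with cos θ = 12/13, sin θ = -5/13: (-85/13, 155/26) → (-1265/338, 1355/169)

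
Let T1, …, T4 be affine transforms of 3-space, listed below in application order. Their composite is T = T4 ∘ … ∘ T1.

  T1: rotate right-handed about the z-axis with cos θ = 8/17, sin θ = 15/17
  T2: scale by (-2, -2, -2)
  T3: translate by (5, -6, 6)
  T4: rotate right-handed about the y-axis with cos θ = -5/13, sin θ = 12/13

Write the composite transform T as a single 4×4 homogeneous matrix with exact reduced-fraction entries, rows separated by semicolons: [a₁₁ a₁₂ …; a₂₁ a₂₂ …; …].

T1 = [8/17 -15/17 0 0; 15/17 8/17 0 0; 0 0 1 0; 0 0 0 1]
T2·T1 = [-16/17 30/17 0 0; -30/17 -16/17 0 0; 0 0 -2 0; 0 0 0 1]
T3·…·T1 = [-16/17 30/17 0 5; -30/17 -16/17 0 -6; 0 0 -2 6; 0 0 0 1]
T4·…·T1 = [80/221 -150/221 -24/13 47/13; -30/17 -16/17 0 -6; 192/221 -360/221 10/13 -90/13; 0 0 0 1]

T = [80/221 -150/221 -24/13 47/13; -30/17 -16/17 0 -6; 192/221 -360/221 10/13 -90/13; 0 0 0 1]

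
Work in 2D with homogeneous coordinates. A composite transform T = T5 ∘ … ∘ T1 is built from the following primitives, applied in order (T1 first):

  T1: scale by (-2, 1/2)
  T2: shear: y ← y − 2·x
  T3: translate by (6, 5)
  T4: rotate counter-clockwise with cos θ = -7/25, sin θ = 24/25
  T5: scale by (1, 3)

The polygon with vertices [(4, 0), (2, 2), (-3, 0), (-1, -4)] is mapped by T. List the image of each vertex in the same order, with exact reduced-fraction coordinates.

image vertices: (-98/5, -117/5), (-14, -6), (84/25, 1011/25), (-32/25, 597/25)

T1 scale by (-2, 1/2): (4, 0) → (-8, 0); (2, 2) → (-4, 1); (-3, 0) → (6, 0); (-1, -4) → (2, -2)
T2 shear: y ← y − 2·x: (-8, 0) → (-8, 16); (-4, 1) → (-4, 9); (6, 0) → (6, -12); (2, -2) → (2, -6)
T3 translate by (6, 5): (-8, 16) → (-2, 21); (-4, 9) → (2, 14); (6, -12) → (12, -7); (2, -6) → (8, -1)
T4 rotate counter-clockwise with cos θ = -7/25, sin θ = 24/25: (-2, 21) → (-98/5, -39/5); (2, 14) → (-14, -2); (12, -7) → (84/25, 337/25); (8, -1) → (-32/25, 199/25)
T5 scale by (1, 3): (-98/5, -39/5) → (-98/5, -117/5); (-14, -2) → (-14, -6); (84/25, 337/25) → (84/25, 1011/25); (-32/25, 199/25) → (-32/25, 597/25)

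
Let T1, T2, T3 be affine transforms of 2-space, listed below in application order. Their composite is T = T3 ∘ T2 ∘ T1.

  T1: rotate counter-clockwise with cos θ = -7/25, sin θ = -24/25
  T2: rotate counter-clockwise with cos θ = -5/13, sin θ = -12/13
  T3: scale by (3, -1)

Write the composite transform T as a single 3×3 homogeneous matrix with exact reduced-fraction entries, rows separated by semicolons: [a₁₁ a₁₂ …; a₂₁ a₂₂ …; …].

T = [-759/325 -612/325 0; -204/325 253/325 0; 0 0 1]

T1 = [-7/25 24/25 0; -24/25 -7/25 0; 0 0 1]
T2·T1 = [-253/325 -204/325 0; 204/325 -253/325 0; 0 0 1]
T3·…·T1 = [-759/325 -612/325 0; -204/325 253/325 0; 0 0 1]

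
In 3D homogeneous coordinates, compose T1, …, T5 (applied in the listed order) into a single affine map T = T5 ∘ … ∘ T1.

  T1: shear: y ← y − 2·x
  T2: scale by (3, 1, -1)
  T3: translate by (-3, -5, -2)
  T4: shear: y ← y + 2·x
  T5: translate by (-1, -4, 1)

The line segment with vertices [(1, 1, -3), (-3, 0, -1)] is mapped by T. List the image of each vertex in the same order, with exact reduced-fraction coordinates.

T1 shear: y ← y − 2·x: (1, 1, -3) → (1, -1, -3); (-3, 0, -1) → (-3, 6, -1)
T2 scale by (3, 1, -1): (1, -1, -3) → (3, -1, 3); (-3, 6, -1) → (-9, 6, 1)
T3 translate by (-3, -5, -2): (3, -1, 3) → (0, -6, 1); (-9, 6, 1) → (-12, 1, -1)
T4 shear: y ← y + 2·x: (0, -6, 1) → (0, -6, 1); (-12, 1, -1) → (-12, -23, -1)
T5 translate by (-1, -4, 1): (0, -6, 1) → (-1, -10, 2); (-12, -23, -1) → (-13, -27, 0)

image vertices: (-1, -10, 2), (-13, -27, 0)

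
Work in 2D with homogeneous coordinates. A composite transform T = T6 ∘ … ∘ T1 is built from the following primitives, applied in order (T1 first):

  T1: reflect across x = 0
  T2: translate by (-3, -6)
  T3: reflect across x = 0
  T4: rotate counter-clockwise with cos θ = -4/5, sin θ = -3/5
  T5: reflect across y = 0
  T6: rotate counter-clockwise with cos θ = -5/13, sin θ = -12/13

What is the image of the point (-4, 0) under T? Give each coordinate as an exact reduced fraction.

T(p) = (-254/65, 303/65)

T1 reflect across x = 0: (-4, 0) → (4, 0)
T2 translate by (-3, -6): (4, 0) → (1, -6)
T3 reflect across x = 0: (1, -6) → (-1, -6)
T4 rotate counter-clockwise with cos θ = -4/5, sin θ = -3/5: (-1, -6) → (-14/5, 27/5)
T5 reflect across y = 0: (-14/5, 27/5) → (-14/5, -27/5)
T6 rotate counter-clockwise with cos θ = -5/13, sin θ = -12/13: (-14/5, -27/5) → (-254/65, 303/65)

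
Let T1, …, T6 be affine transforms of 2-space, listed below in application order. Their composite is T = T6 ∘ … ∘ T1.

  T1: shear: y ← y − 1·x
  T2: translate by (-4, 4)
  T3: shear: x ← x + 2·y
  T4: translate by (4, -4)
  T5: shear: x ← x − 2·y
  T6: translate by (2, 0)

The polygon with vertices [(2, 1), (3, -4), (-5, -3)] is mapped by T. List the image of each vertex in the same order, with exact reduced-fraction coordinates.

T1 shear: y ← y − 1·x: (2, 1) → (2, -1); (3, -4) → (3, -7); (-5, -3) → (-5, 2)
T2 translate by (-4, 4): (2, -1) → (-2, 3); (3, -7) → (-1, -3); (-5, 2) → (-9, 6)
T3 shear: x ← x + 2·y: (-2, 3) → (4, 3); (-1, -3) → (-7, -3); (-9, 6) → (3, 6)
T4 translate by (4, -4): (4, 3) → (8, -1); (-7, -3) → (-3, -7); (3, 6) → (7, 2)
T5 shear: x ← x − 2·y: (8, -1) → (10, -1); (-3, -7) → (11, -7); (7, 2) → (3, 2)
T6 translate by (2, 0): (10, -1) → (12, -1); (11, -7) → (13, -7); (3, 2) → (5, 2)

image vertices: (12, -1), (13, -7), (5, 2)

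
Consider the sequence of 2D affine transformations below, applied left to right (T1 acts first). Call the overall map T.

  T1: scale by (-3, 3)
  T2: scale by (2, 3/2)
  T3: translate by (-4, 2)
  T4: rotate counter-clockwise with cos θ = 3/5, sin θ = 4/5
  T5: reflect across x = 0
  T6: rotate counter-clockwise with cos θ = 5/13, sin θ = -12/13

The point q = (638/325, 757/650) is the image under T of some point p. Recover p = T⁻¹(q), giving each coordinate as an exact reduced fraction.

p = (-1, -1/5)

T1 = [-3 0 0; 0 3 0; 0 0 1]
T2·T1 = [-6 0 0; 0 9/2 0; 0 0 1]
T3·…·T1 = [-6 0 -4; 0 9/2 2; 0 0 1]
T4·…·T1 = [-18/5 -18/5 -4; -24/5 27/10 -2; 0 0 1]
T5·…·T1 = [18/5 18/5 4; -24/5 27/10 -2; 0 0 1]
T6·…·T1 = [-198/65 252/65 -4/13; -336/65 -297/130 -58/13; 0 0 1]
det M = 27; M⁻¹ = [-11/130 -28/195 -2/3; 112/585 -22/195 -4/9; 0 0 1]
M⁻¹ · (638/325, 757/650)ᵀ = (-1, -1/5)ᵀ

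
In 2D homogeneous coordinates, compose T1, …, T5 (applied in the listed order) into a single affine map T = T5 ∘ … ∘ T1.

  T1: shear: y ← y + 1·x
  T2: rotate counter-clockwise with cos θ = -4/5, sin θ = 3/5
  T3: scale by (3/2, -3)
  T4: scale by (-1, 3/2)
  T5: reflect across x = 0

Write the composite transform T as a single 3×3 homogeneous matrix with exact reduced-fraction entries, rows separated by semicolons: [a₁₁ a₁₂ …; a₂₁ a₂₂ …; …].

T1 = [1 0 0; 1 1 0; 0 0 1]
T2·T1 = [-7/5 -3/5 0; -1/5 -4/5 0; 0 0 1]
T3·…·T1 = [-21/10 -9/10 0; 3/5 12/5 0; 0 0 1]
T4·…·T1 = [21/10 9/10 0; 9/10 18/5 0; 0 0 1]
T5·…·T1 = [-21/10 -9/10 0; 9/10 18/5 0; 0 0 1]

T = [-21/10 -9/10 0; 9/10 18/5 0; 0 0 1]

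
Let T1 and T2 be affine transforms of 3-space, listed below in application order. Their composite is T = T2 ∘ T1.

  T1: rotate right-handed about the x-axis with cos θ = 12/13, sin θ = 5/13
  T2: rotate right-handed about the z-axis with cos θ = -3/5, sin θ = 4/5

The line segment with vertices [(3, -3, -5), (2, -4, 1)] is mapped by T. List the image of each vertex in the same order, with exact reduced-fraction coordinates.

image vertices: (-73/65, 189/65, -75/13), (134/65, 263/65, -8/13)

T1 rotate right-handed about the x-axis with cos θ = 12/13, sin θ = 5/13: (3, -3, -5) → (3, -11/13, -75/13); (2, -4, 1) → (2, -53/13, -8/13)
T2 rotate right-handed about the z-axis with cos θ = -3/5, sin θ = 4/5: (3, -11/13, -75/13) → (-73/65, 189/65, -75/13); (2, -53/13, -8/13) → (134/65, 263/65, -8/13)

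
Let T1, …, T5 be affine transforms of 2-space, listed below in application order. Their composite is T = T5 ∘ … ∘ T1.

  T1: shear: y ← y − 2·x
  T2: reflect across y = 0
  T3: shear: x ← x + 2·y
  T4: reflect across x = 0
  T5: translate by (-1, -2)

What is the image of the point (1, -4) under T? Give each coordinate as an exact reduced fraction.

T(p) = (-14, 4)

T1 shear: y ← y − 2·x: (1, -4) → (1, -6)
T2 reflect across y = 0: (1, -6) → (1, 6)
T3 shear: x ← x + 2·y: (1, 6) → (13, 6)
T4 reflect across x = 0: (13, 6) → (-13, 6)
T5 translate by (-1, -2): (-13, 6) → (-14, 4)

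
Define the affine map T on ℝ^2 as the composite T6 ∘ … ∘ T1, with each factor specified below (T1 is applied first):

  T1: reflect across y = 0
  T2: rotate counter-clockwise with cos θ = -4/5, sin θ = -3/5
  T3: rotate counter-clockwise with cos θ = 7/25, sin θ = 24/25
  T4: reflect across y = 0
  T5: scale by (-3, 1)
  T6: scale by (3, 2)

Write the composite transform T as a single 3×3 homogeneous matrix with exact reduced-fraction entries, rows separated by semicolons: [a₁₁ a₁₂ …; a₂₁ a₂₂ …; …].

T = [-396/125 1053/125 0; 234/125 88/125 0; 0 0 1]

T1 = [1 0 0; 0 -1 0; 0 0 1]
T2·T1 = [-4/5 -3/5 0; -3/5 4/5 0; 0 0 1]
T3·…·T1 = [44/125 -117/125 0; -117/125 -44/125 0; 0 0 1]
T4·…·T1 = [44/125 -117/125 0; 117/125 44/125 0; 0 0 1]
T5·…·T1 = [-132/125 351/125 0; 117/125 44/125 0; 0 0 1]
T6·…·T1 = [-396/125 1053/125 0; 234/125 88/125 0; 0 0 1]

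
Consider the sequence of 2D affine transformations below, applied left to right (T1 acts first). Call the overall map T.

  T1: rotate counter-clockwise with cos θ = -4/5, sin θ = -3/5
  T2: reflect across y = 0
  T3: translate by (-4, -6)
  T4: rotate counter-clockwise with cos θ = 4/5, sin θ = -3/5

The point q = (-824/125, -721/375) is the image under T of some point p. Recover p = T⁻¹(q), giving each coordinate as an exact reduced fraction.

p = (2/5, 1/3)

T1 = [-4/5 3/5 0; -3/5 -4/5 0; 0 0 1]
T2·T1 = [-4/5 3/5 0; 3/5 4/5 0; 0 0 1]
T3·…·T1 = [-4/5 3/5 -4; 3/5 4/5 -6; 0 0 1]
T4·…·T1 = [-7/25 24/25 -34/5; 24/25 7/25 -12/5; 0 0 1]
det M = -1; M⁻¹ = [-7/25 24/25 2/5; 24/25 7/25 36/5; 0 0 1]
M⁻¹ · (-824/125, -721/375)ᵀ = (2/5, 1/3)ᵀ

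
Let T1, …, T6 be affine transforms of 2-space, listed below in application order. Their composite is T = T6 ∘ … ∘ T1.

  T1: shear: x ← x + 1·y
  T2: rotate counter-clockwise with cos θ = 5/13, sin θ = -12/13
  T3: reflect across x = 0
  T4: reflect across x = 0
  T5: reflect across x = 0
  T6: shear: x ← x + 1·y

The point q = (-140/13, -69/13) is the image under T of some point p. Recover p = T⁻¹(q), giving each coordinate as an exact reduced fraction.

T1 = [1 1 0; 0 1 0; 0 0 1]
T2·T1 = [5/13 17/13 0; -12/13 -7/13 0; 0 0 1]
T3·…·T1 = [-5/13 -17/13 0; -12/13 -7/13 0; 0 0 1]
T4·…·T1 = [5/13 17/13 0; -12/13 -7/13 0; 0 0 1]
T5·…·T1 = [-5/13 -17/13 0; -12/13 -7/13 0; 0 0 1]
T6·…·T1 = [-17/13 -24/13 0; -12/13 -7/13 0; 0 0 1]
det M = -1; M⁻¹ = [7/13 -24/13 0; -12/13 17/13 0; 0 0 1]
M⁻¹ · (-140/13, -69/13)ᵀ = (4, 3)ᵀ

p = (4, 3)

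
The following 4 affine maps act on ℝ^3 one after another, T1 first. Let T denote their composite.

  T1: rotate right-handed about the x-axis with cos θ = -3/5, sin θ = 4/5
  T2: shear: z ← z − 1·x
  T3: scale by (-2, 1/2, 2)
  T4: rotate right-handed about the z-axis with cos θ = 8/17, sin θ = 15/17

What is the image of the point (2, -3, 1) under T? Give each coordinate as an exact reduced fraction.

T(p) = (-79/34, -56/17, -10)

T1 rotate right-handed about the x-axis with cos θ = -3/5, sin θ = 4/5: (2, -3, 1) → (2, 1, -3)
T2 shear: z ← z − 1·x: (2, 1, -3) → (2, 1, -5)
T3 scale by (-2, 1/2, 2): (2, 1, -5) → (-4, 1/2, -10)
T4 rotate right-handed about the z-axis with cos θ = 8/17, sin θ = 15/17: (-4, 1/2, -10) → (-79/34, -56/17, -10)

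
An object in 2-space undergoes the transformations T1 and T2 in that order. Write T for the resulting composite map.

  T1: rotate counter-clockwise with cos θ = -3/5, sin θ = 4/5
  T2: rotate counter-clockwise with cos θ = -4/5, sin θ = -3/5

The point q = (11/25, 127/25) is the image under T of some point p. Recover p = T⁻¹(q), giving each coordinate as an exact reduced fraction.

p = (-1, 5)

T1 = [-3/5 -4/5 0; 4/5 -3/5 0; 0 0 1]
T2·T1 = [24/25 7/25 0; -7/25 24/25 0; 0 0 1]
det M = 1; M⁻¹ = [24/25 -7/25 0; 7/25 24/25 0; 0 0 1]
M⁻¹ · (11/25, 127/25)ᵀ = (-1, 5)ᵀ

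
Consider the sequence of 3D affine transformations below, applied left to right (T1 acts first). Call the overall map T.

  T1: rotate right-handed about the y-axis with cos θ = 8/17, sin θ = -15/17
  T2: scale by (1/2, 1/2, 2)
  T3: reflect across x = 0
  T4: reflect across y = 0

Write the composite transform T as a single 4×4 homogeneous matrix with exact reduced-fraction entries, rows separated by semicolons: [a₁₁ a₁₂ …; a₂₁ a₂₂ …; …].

T1 = [8/17 0 -15/17 0; 0 1 0 0; 15/17 0 8/17 0; 0 0 0 1]
T2·T1 = [4/17 0 -15/34 0; 0 1/2 0 0; 30/17 0 16/17 0; 0 0 0 1]
T3·…·T1 = [-4/17 0 15/34 0; 0 1/2 0 0; 30/17 0 16/17 0; 0 0 0 1]
T4·…·T1 = [-4/17 0 15/34 0; 0 -1/2 0 0; 30/17 0 16/17 0; 0 0 0 1]

T = [-4/17 0 15/34 0; 0 -1/2 0 0; 30/17 0 16/17 0; 0 0 0 1]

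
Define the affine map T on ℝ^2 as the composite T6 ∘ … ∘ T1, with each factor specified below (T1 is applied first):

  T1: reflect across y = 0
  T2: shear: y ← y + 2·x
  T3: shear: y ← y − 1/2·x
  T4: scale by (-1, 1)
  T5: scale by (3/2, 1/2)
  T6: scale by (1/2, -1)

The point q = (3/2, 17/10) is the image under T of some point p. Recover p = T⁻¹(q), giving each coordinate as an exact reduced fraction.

T1 = [1 0 0; 0 -1 0; 0 0 1]
T2·T1 = [1 0 0; 2 -1 0; 0 0 1]
T3·…·T1 = [1 0 0; 3/2 -1 0; 0 0 1]
T4·…·T1 = [-1 0 0; 3/2 -1 0; 0 0 1]
T5·…·T1 = [-3/2 0 0; 3/4 -1/2 0; 0 0 1]
T6·…·T1 = [-3/4 0 0; -3/4 1/2 0; 0 0 1]
det M = -3/8; M⁻¹ = [-4/3 0 0; -2 2 0; 0 0 1]
M⁻¹ · (3/2, 17/10)ᵀ = (-2, 2/5)ᵀ

p = (-2, 2/5)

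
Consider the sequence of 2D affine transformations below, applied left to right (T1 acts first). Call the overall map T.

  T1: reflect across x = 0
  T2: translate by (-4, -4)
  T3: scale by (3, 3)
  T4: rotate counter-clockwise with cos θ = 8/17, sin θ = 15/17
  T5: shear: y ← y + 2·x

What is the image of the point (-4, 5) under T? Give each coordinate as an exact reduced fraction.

T1 reflect across x = 0: (-4, 5) → (4, 5)
T2 translate by (-4, -4): (4, 5) → (0, 1)
T3 scale by (3, 3): (0, 1) → (0, 3)
T4 rotate counter-clockwise with cos θ = 8/17, sin θ = 15/17: (0, 3) → (-45/17, 24/17)
T5 shear: y ← y + 2·x: (-45/17, 24/17) → (-45/17, -66/17)

T(p) = (-45/17, -66/17)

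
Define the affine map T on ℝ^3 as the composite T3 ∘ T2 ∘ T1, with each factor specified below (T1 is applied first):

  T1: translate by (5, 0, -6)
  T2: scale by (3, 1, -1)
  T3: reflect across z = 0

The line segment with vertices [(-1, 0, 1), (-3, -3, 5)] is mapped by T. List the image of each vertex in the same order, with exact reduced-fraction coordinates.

T1 translate by (5, 0, -6): (-1, 0, 1) → (4, 0, -5); (-3, -3, 5) → (2, -3, -1)
T2 scale by (3, 1, -1): (4, 0, -5) → (12, 0, 5); (2, -3, -1) → (6, -3, 1)
T3 reflect across z = 0: (12, 0, 5) → (12, 0, -5); (6, -3, 1) → (6, -3, -1)

image vertices: (12, 0, -5), (6, -3, -1)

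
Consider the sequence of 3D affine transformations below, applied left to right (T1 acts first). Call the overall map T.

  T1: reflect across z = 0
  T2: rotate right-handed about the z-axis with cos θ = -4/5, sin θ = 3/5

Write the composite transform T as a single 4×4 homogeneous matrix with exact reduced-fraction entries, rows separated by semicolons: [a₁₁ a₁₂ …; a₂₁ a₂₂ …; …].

T = [-4/5 -3/5 0 0; 3/5 -4/5 0 0; 0 0 -1 0; 0 0 0 1]

T1 = [1 0 0 0; 0 1 0 0; 0 0 -1 0; 0 0 0 1]
T2·T1 = [-4/5 -3/5 0 0; 3/5 -4/5 0 0; 0 0 -1 0; 0 0 0 1]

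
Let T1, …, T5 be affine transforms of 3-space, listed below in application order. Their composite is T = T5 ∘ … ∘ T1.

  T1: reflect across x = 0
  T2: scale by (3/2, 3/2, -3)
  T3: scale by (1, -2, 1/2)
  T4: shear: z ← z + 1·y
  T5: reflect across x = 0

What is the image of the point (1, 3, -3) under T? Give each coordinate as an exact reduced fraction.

T1 reflect across x = 0: (1, 3, -3) → (-1, 3, -3)
T2 scale by (3/2, 3/2, -3): (-1, 3, -3) → (-3/2, 9/2, 9)
T3 scale by (1, -2, 1/2): (-3/2, 9/2, 9) → (-3/2, -9, 9/2)
T4 shear: z ← z + 1·y: (-3/2, -9, 9/2) → (-3/2, -9, -9/2)
T5 reflect across x = 0: (-3/2, -9, -9/2) → (3/2, -9, -9/2)

T(p) = (3/2, -9, -9/2)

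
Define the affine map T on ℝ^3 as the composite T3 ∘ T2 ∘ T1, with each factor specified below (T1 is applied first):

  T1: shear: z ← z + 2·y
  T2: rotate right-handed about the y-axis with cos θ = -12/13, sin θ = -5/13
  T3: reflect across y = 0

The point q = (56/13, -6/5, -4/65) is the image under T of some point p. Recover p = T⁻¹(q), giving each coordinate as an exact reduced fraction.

p = (-4, 6/5, -4)

T1 = [1 0 0 0; 0 1 0 0; 0 2 1 0; 0 0 0 1]
T2·T1 = [-12/13 -10/13 -5/13 0; 0 1 0 0; 5/13 -24/13 -12/13 0; 0 0 0 1]
T3·…·T1 = [-12/13 -10/13 -5/13 0; 0 -1 0 0; 5/13 -24/13 -12/13 0; 0 0 0 1]
det M = -1; M⁻¹ = [-12/13 0 5/13 0; 0 -1 0 0; -5/13 2 -12/13 0; 0 0 0 1]
M⁻¹ · (56/13, -6/5, -4/65)ᵀ = (-4, 6/5, -4)ᵀ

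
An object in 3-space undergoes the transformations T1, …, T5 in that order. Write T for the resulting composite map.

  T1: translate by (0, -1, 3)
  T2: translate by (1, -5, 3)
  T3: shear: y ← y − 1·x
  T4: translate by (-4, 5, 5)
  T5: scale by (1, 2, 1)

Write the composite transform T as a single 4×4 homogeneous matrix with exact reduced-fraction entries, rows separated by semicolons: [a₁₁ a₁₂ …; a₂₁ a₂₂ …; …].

T = [1 0 0 -3; -2 2 0 -4; 0 0 1 11; 0 0 0 1]

T1 = [1 0 0 0; 0 1 0 -1; 0 0 1 3; 0 0 0 1]
T2·T1 = [1 0 0 1; 0 1 0 -6; 0 0 1 6; 0 0 0 1]
T3·…·T1 = [1 0 0 1; -1 1 0 -7; 0 0 1 6; 0 0 0 1]
T4·…·T1 = [1 0 0 -3; -1 1 0 -2; 0 0 1 11; 0 0 0 1]
T5·…·T1 = [1 0 0 -3; -2 2 0 -4; 0 0 1 11; 0 0 0 1]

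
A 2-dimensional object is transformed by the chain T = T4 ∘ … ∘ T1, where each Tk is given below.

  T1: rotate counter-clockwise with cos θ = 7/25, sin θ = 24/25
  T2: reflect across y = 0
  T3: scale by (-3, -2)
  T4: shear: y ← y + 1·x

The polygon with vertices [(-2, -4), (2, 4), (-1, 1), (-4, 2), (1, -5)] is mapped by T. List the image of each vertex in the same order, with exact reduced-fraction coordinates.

image vertices: (-246/25, -398/25), (246/25, 398/25), (93/25, 59/25), (228/25, 64/25), (-381/25, -403/25)

T1 rotate counter-clockwise with cos θ = 7/25, sin θ = 24/25: (-2, -4) → (82/25, -76/25); (2, 4) → (-82/25, 76/25); (-1, 1) → (-31/25, -17/25); (-4, 2) → (-76/25, -82/25); (1, -5) → (127/25, -11/25)
T2 reflect across y = 0: (82/25, -76/25) → (82/25, 76/25); (-82/25, 76/25) → (-82/25, -76/25); (-31/25, -17/25) → (-31/25, 17/25); (-76/25, -82/25) → (-76/25, 82/25); (127/25, -11/25) → (127/25, 11/25)
T3 scale by (-3, -2): (82/25, 76/25) → (-246/25, -152/25); (-82/25, -76/25) → (246/25, 152/25); (-31/25, 17/25) → (93/25, -34/25); (-76/25, 82/25) → (228/25, -164/25); (127/25, 11/25) → (-381/25, -22/25)
T4 shear: y ← y + 1·x: (-246/25, -152/25) → (-246/25, -398/25); (246/25, 152/25) → (246/25, 398/25); (93/25, -34/25) → (93/25, 59/25); (228/25, -164/25) → (228/25, 64/25); (-381/25, -22/25) → (-381/25, -403/25)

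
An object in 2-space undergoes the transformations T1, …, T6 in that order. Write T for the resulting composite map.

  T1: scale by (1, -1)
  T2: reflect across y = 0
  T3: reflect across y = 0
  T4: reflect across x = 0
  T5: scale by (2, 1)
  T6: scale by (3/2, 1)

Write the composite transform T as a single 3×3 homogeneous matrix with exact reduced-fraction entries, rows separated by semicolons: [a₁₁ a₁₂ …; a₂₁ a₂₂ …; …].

T1 = [1 0 0; 0 -1 0; 0 0 1]
T2·T1 = [1 0 0; 0 1 0; 0 0 1]
T3·…·T1 = [1 0 0; 0 -1 0; 0 0 1]
T4·…·T1 = [-1 0 0; 0 -1 0; 0 0 1]
T5·…·T1 = [-2 0 0; 0 -1 0; 0 0 1]
T6·…·T1 = [-3 0 0; 0 -1 0; 0 0 1]

T = [-3 0 0; 0 -1 0; 0 0 1]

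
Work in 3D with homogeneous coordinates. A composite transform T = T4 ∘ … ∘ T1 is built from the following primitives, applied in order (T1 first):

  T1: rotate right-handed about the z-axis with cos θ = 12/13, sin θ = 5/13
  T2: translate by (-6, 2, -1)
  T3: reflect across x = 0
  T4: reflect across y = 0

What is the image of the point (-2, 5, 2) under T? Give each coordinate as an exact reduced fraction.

T1 rotate right-handed about the z-axis with cos θ = 12/13, sin θ = 5/13: (-2, 5, 2) → (-49/13, 50/13, 2)
T2 translate by (-6, 2, -1): (-49/13, 50/13, 2) → (-127/13, 76/13, 1)
T3 reflect across x = 0: (-127/13, 76/13, 1) → (127/13, 76/13, 1)
T4 reflect across y = 0: (127/13, 76/13, 1) → (127/13, -76/13, 1)

T(p) = (127/13, -76/13, 1)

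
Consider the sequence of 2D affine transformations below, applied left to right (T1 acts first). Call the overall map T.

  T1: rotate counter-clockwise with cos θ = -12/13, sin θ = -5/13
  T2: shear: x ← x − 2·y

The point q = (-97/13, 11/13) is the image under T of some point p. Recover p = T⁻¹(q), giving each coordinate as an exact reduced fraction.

p = (5, -3)

T1 = [-12/13 5/13 0; -5/13 -12/13 0; 0 0 1]
T2·T1 = [-2/13 29/13 0; -5/13 -12/13 0; 0 0 1]
det M = 1; M⁻¹ = [-12/13 -29/13 0; 5/13 -2/13 0; 0 0 1]
M⁻¹ · (-97/13, 11/13)ᵀ = (5, -3)ᵀ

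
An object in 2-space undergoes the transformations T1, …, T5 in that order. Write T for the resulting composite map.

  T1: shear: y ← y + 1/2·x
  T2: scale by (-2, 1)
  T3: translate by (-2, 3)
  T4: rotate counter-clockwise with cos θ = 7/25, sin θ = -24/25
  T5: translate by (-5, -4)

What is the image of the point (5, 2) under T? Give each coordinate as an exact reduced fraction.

T(p) = (-29/25, 481/50)

T1 shear: y ← y + 1/2·x: (5, 2) → (5, 9/2)
T2 scale by (-2, 1): (5, 9/2) → (-10, 9/2)
T3 translate by (-2, 3): (-10, 9/2) → (-12, 15/2)
T4 rotate counter-clockwise with cos θ = 7/25, sin θ = -24/25: (-12, 15/2) → (96/25, 681/50)
T5 translate by (-5, -4): (96/25, 681/50) → (-29/25, 481/50)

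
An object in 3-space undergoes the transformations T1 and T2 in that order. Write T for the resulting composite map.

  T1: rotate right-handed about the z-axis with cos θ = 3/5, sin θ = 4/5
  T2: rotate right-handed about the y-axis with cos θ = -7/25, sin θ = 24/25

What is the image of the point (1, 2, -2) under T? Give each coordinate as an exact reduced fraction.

T1 rotate right-handed about the z-axis with cos θ = 3/5, sin θ = 4/5: (1, 2, -2) → (-1, 2, -2)
T2 rotate right-handed about the y-axis with cos θ = -7/25, sin θ = 24/25: (-1, 2, -2) → (-41/25, 2, 38/25)

T(p) = (-41/25, 2, 38/25)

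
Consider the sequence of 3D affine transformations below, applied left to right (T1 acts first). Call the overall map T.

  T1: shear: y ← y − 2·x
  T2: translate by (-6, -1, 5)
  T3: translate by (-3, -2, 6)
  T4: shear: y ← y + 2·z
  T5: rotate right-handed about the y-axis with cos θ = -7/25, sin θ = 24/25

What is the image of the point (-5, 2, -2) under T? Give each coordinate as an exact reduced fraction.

T1 shear: y ← y − 2·x: (-5, 2, -2) → (-5, 12, -2)
T2 translate by (-6, -1, 5): (-5, 12, -2) → (-11, 11, 3)
T3 translate by (-3, -2, 6): (-11, 11, 3) → (-14, 9, 9)
T4 shear: y ← y + 2·z: (-14, 9, 9) → (-14, 27, 9)
T5 rotate right-handed about the y-axis with cos θ = -7/25, sin θ = 24/25: (-14, 27, 9) → (314/25, 27, 273/25)

T(p) = (314/25, 27, 273/25)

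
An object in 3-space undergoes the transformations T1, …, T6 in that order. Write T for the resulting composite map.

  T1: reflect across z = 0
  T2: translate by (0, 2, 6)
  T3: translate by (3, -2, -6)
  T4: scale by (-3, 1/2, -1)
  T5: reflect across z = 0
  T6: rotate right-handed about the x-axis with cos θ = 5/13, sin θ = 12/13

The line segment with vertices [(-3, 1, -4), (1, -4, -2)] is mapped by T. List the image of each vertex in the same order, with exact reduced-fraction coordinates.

T1 reflect across z = 0: (-3, 1, -4) → (-3, 1, 4); (1, -4, -2) → (1, -4, 2)
T2 translate by (0, 2, 6): (-3, 1, 4) → (-3, 3, 10); (1, -4, 2) → (1, -2, 8)
T3 translate by (3, -2, -6): (-3, 3, 10) → (0, 1, 4); (1, -2, 8) → (4, -4, 2)
T4 scale by (-3, 1/2, -1): (0, 1, 4) → (0, 1/2, -4); (4, -4, 2) → (-12, -2, -2)
T5 reflect across z = 0: (0, 1/2, -4) → (0, 1/2, 4); (-12, -2, -2) → (-12, -2, 2)
T6 rotate right-handed about the x-axis with cos θ = 5/13, sin θ = 12/13: (0, 1/2, 4) → (0, -7/2, 2); (-12, -2, 2) → (-12, -34/13, -14/13)

image vertices: (0, -7/2, 2), (-12, -34/13, -14/13)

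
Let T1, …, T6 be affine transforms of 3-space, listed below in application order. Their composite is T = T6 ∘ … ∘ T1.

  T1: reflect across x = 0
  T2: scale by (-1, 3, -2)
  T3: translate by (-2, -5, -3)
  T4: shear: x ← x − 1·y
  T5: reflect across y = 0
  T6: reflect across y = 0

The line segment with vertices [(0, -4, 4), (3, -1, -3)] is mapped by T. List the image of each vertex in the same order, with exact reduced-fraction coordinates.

T1 reflect across x = 0: (0, -4, 4) → (0, -4, 4); (3, -1, -3) → (-3, -1, -3)
T2 scale by (-1, 3, -2): (0, -4, 4) → (0, -12, -8); (-3, -1, -3) → (3, -3, 6)
T3 translate by (-2, -5, -3): (0, -12, -8) → (-2, -17, -11); (3, -3, 6) → (1, -8, 3)
T4 shear: x ← x − 1·y: (-2, -17, -11) → (15, -17, -11); (1, -8, 3) → (9, -8, 3)
T5 reflect across y = 0: (15, -17, -11) → (15, 17, -11); (9, -8, 3) → (9, 8, 3)
T6 reflect across y = 0: (15, 17, -11) → (15, -17, -11); (9, 8, 3) → (9, -8, 3)

image vertices: (15, -17, -11), (9, -8, 3)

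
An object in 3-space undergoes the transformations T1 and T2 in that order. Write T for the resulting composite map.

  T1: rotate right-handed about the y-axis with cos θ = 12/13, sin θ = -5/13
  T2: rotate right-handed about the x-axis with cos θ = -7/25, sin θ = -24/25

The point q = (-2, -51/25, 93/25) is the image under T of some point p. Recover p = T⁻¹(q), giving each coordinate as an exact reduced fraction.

p = (-3, -3, -2)

T1 = [12/13 0 -5/13 0; 0 1 0 0; 5/13 0 12/13 0; 0 0 0 1]
T2·T1 = [12/13 0 -5/13 0; 24/65 -7/25 288/325 0; -7/65 -24/25 -84/325 0; 0 0 0 1]
det M = 1; M⁻¹ = [12/13 24/65 -7/65 0; 0 -7/25 -24/25 0; -5/13 288/325 -84/325 0; 0 0 0 1]
M⁻¹ · (-2, -51/25, 93/25)ᵀ = (-3, -3, -2)ᵀ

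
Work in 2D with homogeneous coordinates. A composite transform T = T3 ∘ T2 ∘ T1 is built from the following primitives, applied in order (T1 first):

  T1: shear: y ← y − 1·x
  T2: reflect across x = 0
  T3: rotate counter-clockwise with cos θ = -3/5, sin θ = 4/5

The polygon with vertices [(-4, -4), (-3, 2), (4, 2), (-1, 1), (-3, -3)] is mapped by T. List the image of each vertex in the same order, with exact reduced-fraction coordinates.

image vertices: (-12/5, 16/5), (-29/5, -3/5), (4, -2), (-11/5, -2/5), (-9/5, 12/5)

T1 shear: y ← y − 1·x: (-4, -4) → (-4, 0); (-3, 2) → (-3, 5); (4, 2) → (4, -2); (-1, 1) → (-1, 2); (-3, -3) → (-3, 0)
T2 reflect across x = 0: (-4, 0) → (4, 0); (-3, 5) → (3, 5); (4, -2) → (-4, -2); (-1, 2) → (1, 2); (-3, 0) → (3, 0)
T3 rotate counter-clockwise with cos θ = -3/5, sin θ = 4/5: (4, 0) → (-12/5, 16/5); (3, 5) → (-29/5, -3/5); (-4, -2) → (4, -2); (1, 2) → (-11/5, -2/5); (3, 0) → (-9/5, 12/5)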